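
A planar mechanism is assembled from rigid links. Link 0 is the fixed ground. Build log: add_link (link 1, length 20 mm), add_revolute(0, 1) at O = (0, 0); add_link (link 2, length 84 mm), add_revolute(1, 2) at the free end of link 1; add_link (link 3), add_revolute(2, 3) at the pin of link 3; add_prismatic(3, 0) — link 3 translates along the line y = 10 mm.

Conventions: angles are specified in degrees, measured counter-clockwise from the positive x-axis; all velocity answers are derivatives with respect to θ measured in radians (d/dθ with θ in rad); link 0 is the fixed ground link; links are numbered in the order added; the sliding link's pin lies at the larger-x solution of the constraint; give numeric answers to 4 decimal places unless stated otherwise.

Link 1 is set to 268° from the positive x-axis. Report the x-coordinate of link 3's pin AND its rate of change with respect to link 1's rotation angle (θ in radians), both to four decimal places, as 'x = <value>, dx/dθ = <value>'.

geometry: r = 20 mm, L = 84 mm, e = 10 mm
crank pin P = (r cos θ, r sin θ) = (-0.697990, -19.987817)
h = r sin θ − e = -19.987817 − 10 = -29.987817
x = r cos θ + √(L² − h²) = -0.697990 + 78.464838 = 77.766848
dx/dθ = −r sin θ − h·r cos θ/√(L² − h²) (θ in radians; h = -29.987817) = 19.721058

x = 77.7668, dx/dθ = 19.7211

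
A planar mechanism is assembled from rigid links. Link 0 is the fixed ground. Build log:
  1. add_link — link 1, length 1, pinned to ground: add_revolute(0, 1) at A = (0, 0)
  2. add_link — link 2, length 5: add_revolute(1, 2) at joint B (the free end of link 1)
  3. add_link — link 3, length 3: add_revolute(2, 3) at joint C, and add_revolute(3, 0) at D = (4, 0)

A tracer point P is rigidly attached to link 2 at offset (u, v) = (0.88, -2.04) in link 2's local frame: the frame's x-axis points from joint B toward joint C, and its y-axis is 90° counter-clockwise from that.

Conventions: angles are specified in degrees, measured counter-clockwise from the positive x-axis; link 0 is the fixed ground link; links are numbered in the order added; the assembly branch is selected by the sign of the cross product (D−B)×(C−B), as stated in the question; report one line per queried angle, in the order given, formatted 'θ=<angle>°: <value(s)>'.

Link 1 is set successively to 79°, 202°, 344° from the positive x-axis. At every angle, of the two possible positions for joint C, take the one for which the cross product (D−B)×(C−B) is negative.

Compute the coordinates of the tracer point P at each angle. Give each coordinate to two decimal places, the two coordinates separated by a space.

A=(0,0), D=(4.00,0)
θ=79°: B = A + 1.00·(cos79°, sin79°) = (0.1908, 0.9816)
θ=79°: |BD| = 3.9336
θ=79°: circle(B,5.00) ∩ circle(D,3.00): a=4.0006, h=2.9993
θ=79°:   candidates: C₊=(4.8133,2.8877) cross=11.798; C₋=(3.3163,-2.9211) cross=-11.798
θ=79°:   branch - wants cross < 0 → take C=(3.3163,-2.9211) (cross=-11.798)
θ=79°: ex = (C−B)/|BC| = (0.6251,-0.7805); ey = (0.7805,0.6251)
θ=79°: P = B + 0.88·ex + -2.04·ey = (-0.8514,-0.9805)
θ=202°: B = A + 1.00·(cos202°, sin202°) = (-0.9272, -0.3746)
θ=202°: |BD| = 4.9414
θ=202°: circle(B,5.00) ∩ circle(D,3.00): a=4.0897, h=2.8766
θ=202°:   candidates: C₊=(2.9327,2.8037) cross=14.214; C₋=(3.3688,-2.9328) cross=-14.214
θ=202°:   branch - wants cross < 0 → take C=(3.3688,-2.9328) (cross=-14.214)
θ=202°: ex = (C−B)/|BC| = (0.8592,-0.5116); ey = (0.5116,0.8592)
θ=202°: P = B + 0.88·ex + -2.04·ey = (-1.2149,-2.5776)
θ=344°: B = A + 1.00·(cos344°, sin344°) = (0.9613, -0.2756)
θ=344°: |BD| = 3.0512
θ=344°: circle(B,5.00) ∩ circle(D,3.00): a=4.1475, h=2.7925
θ=344°:   candidates: C₊=(4.8396,2.8801) cross=8.521; C₋=(5.3441,-2.6821) cross=-8.521
θ=344°:   branch - wants cross < 0 → take C=(5.3441,-2.6821) (cross=-8.521)
θ=344°: ex = (C−B)/|BC| = (0.8766,-0.4813); ey = (0.4813,0.8766)
θ=344°: P = B + 0.88·ex + -2.04·ey = (0.7508,-2.4874)

θ=79°: -0.85 -0.98
θ=202°: -1.21 -2.58
θ=344°: 0.75 -2.49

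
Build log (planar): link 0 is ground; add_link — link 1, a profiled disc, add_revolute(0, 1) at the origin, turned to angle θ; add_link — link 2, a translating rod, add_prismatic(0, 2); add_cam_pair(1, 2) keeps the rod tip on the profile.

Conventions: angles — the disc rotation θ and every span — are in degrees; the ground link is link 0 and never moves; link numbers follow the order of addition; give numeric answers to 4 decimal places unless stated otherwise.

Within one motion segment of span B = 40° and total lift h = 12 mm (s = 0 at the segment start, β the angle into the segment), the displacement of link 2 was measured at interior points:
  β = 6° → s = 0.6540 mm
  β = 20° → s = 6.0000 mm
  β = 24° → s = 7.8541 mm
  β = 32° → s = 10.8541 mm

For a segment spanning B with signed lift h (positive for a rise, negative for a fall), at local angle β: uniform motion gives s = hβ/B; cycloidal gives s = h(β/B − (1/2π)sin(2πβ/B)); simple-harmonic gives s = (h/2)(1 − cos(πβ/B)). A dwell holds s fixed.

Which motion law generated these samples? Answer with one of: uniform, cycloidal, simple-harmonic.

candidates at β/B = r: uniform s = h·r (linear in β); cycloidal s = h·(r − sin(2πr)/(2π)); simple-harmonic s = (h/2)(1 − cos(πr))
β=6°: printed 0.6540 | uniform 1.8000, cycloidal 0.2549, simple-harmonic 0.6540
β=20°: printed 6.0000 | uniform 6.0000, cycloidal 6.0000, simple-harmonic 6.0000
β=24°: printed 7.8541 | uniform 7.2000, cycloidal 8.3226, simple-harmonic 7.8541
β=32°: printed 10.8541 | uniform 9.6000, cycloidal 11.4164, simple-harmonic 10.8541
only one law matches every sample → simple-harmonic

simple-harmonic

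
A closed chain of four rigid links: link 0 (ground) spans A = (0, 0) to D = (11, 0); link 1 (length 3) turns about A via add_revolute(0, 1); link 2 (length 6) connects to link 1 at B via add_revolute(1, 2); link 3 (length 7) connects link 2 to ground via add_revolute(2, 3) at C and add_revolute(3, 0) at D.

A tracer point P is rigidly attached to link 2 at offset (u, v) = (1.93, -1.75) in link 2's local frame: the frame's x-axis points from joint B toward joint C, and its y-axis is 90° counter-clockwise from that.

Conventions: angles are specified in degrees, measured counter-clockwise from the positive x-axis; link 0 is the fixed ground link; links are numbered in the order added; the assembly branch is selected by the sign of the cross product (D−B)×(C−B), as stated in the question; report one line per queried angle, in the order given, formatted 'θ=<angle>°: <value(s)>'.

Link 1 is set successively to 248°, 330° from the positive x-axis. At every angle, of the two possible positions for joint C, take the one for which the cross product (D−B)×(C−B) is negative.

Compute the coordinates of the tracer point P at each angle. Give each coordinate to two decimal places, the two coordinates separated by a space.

A=(0,0), D=(11.00,0)
θ=248°: B = A + 3.00·(cos248°, sin248°) = (-1.1238, -2.7816)
θ=248°: |BD| = 12.4388
θ=248°: circle(B,6.00) ∩ circle(D,7.00): a=5.6968, h=1.8831
θ=248°:   candidates: C₊=(4.0077,0.3277) cross=23.423; C₋=(4.8499,-3.3430) cross=-23.423
θ=248°:   branch - wants cross < 0 → take C=(4.8499,-3.3430) (cross=-23.423)
θ=248°: ex = (C−B)/|BC| = (0.9956,-0.0936); ey = (0.0936,0.9956)
θ=248°: P = B + 1.93·ex + -1.75·ey = (0.6340,-4.7045)
θ=330°: B = A + 3.00·(cos330°, sin330°) = (2.5981, -1.5000)
θ=330°: |BD| = 8.5348
θ=330°: circle(B,6.00) ∩ circle(D,7.00): a=3.5058, h=4.8692
θ=330°:   candidates: C₊=(5.1935,3.9096) cross=41.558; C₋=(6.9051,-5.6773) cross=-41.558
θ=330°:   branch - wants cross < 0 → take C=(6.9051,-5.6773) (cross=-41.558)
θ=330°: ex = (C−B)/|BC| = (0.7178,-0.6962); ey = (0.6962,0.7178)
θ=330°: P = B + 1.93·ex + -1.75·ey = (2.7651,-4.0999)

θ=248°: 0.63 -4.70
θ=330°: 2.77 -4.10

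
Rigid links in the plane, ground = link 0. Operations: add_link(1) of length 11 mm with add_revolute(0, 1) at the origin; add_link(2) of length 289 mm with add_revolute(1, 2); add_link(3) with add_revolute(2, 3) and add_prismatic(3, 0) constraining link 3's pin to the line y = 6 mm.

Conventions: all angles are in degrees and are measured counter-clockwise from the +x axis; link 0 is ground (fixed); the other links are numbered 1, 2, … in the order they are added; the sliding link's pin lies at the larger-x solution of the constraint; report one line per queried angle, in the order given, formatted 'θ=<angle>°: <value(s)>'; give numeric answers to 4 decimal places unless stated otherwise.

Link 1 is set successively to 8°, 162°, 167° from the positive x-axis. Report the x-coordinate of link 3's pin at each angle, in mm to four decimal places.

geometry: r = 11 mm, L = 289 mm, e = 6 mm
θ=8°: crank pin P = (r cos θ, r sin θ) = (10.892949, 1.530904)
θ=8°: h = r sin θ − e = 1.530904 − 6 = -4.469096
θ=8°: x = r cos θ + √(L² − h²) = 10.892949 + 288.965443 = 299.858392
θ=162°: crank pin P = (r cos θ, r sin θ) = (-10.461622, 3.399187)
θ=162°: h = r sin θ − e = 3.399187 − 6 = -2.600813
θ=162°: x = r cos θ + √(L² − h²) = -10.461622 + 288.988297 = 278.526675
θ=167°: crank pin P = (r cos θ, r sin θ) = (-10.718071, 2.474462)
θ=167°: h = r sin θ − e = 2.474462 − 6 = -3.525538
θ=167°: x = r cos θ + √(L² − h²) = -10.718071 + 288.978495 = 278.260424

θ=8°: 299.8584
θ=162°: 278.5267
θ=167°: 278.2604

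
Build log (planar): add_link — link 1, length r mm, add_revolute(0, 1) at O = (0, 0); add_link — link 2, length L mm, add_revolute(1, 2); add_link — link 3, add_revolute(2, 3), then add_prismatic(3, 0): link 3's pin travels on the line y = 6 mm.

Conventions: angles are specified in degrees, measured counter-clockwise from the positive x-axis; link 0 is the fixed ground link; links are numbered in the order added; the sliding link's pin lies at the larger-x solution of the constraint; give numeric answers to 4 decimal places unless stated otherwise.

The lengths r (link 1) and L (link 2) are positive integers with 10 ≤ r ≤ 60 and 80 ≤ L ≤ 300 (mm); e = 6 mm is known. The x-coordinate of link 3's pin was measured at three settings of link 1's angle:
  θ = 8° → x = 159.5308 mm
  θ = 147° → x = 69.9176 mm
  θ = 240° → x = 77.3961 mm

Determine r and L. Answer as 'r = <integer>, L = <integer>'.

constraint per measurement: (x − r cos θ)² + (r sin θ − e)² = L²
subtracting the θ₁ and θ₂ equations cancels the r² and L² terms:
r = (x₁² − x₂²) / (2[(x₁cos θ₁ + e sin θ₁) − (x₂cos θ₂ + e sin θ₂)]) = 48.0000 → r = 48
L² = (x₁ − r cos θ₁)² + (r sin θ₁ − e)² = 12543.9997 → L = 112.0000 → L = 112
check at θ₃=240°: x = 77.3961 (printed 77.3961) ✓

r = 48, L = 112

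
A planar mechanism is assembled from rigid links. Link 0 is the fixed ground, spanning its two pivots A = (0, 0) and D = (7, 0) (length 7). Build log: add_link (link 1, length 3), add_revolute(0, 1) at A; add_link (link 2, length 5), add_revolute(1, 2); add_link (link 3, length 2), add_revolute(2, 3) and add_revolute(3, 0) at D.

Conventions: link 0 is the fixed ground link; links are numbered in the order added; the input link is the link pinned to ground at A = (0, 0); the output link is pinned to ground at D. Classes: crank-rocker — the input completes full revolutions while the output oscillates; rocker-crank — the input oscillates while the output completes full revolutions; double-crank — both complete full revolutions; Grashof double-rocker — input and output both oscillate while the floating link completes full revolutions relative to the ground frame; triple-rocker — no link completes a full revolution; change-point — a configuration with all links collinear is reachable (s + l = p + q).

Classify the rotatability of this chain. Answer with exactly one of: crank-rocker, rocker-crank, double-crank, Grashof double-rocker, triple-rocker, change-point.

lengths: ground=7, input=3, coupler=5, output=2
sorted: s=2 (shortest), l=7 (longest), p+q=8
s + l = 9 vs p + q = 8
s + l > p + q → non-Grashof → no link fully rotates → triple-rocker

triple-rocker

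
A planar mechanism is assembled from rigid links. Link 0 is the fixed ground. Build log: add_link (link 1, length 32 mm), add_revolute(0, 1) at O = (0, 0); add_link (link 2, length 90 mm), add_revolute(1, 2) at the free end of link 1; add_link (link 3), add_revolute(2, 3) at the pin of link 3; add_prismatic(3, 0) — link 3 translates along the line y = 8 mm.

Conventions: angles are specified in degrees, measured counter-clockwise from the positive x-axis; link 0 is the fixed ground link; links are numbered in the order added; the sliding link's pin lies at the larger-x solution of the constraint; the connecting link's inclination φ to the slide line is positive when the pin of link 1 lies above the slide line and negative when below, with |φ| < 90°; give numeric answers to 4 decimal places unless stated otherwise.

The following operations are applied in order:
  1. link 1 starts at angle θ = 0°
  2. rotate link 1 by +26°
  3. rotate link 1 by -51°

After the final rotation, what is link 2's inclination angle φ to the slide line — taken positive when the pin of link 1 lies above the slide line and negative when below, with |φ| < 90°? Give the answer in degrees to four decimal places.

geometry: r = 32 mm, L = 90 mm, e = 8 mm; θ starts at 0°
rotate link 1 by +26°: θ ← 0° +26° = 26°
rotate link 1 by -51°: θ ← 26° -51° = -25°
h = r sin θ − e = -13.523784 − 8 = -21.523784
sin φ = h / L = -21.523784 / 90 = -0.23915316
φ = arcsin(-0.23915316) = -13.836565°

-13.8366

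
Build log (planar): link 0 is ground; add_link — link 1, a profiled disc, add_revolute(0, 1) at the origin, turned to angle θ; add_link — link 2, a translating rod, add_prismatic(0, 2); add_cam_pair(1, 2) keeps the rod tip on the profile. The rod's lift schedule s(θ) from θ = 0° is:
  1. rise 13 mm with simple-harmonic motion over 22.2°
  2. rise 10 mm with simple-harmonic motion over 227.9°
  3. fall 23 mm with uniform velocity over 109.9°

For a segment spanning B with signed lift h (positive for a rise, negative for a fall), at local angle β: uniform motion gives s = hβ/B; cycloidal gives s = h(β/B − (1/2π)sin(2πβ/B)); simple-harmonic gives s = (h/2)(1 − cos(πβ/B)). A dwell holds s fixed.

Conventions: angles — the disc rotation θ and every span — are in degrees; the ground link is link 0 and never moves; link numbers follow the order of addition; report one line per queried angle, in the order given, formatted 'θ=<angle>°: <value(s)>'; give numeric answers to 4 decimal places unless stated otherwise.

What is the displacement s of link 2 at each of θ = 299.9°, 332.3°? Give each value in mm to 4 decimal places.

seg 1 [0°–22.2°] simple-harmonic, h=13: full span → s += 13 → s = 13.0000
seg 2 [22.2°–250.1°] simple-harmonic, h=10: full span → s += 10 → s = 23.0000
seg 3 [250.1°–360°] uniform, h=-23: θ=299.9° here. β=49.8, B=109.9. -23·49.8/109.9 = -10.4222 → s = 12.5778
seg 3 [250.1°–360°] uniform, h=-23: θ=332.3° here. β=82.2, B=109.9. -23·82.2/109.9 = -17.2029 → s = 5.7971

θ=299.9°: 12.5778
θ=332.3°: 5.7971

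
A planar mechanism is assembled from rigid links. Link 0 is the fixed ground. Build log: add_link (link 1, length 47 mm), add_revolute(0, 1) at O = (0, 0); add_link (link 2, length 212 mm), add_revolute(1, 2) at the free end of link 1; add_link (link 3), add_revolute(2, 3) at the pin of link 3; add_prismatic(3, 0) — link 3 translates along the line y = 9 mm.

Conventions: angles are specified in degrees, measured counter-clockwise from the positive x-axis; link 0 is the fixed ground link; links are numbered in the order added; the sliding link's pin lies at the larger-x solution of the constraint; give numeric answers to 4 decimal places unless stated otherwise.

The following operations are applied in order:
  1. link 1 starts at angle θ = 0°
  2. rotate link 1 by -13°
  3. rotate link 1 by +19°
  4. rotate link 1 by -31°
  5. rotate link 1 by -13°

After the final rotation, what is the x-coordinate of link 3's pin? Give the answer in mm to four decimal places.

geometry: r = 47 mm, L = 212 mm, e = 9 mm; θ starts at 0°
rotate link 1 by -13°: θ ← 0° -13° = -13°
rotate link 1 by +19°: θ ← -13° +19° = 6°
rotate link 1 by -31°: θ ← 6° -31° = -25°
rotate link 1 by -13°: θ ← -25° -13° = -38°
crank pin P = (r cos θ, r sin θ) = (37.036505, -28.936089)
h = r sin θ − e = -28.936089 − 9 = -37.936089
x = r cos θ + √(L² − h²) = 37.036505 + 208.578170 = 245.614676

245.6147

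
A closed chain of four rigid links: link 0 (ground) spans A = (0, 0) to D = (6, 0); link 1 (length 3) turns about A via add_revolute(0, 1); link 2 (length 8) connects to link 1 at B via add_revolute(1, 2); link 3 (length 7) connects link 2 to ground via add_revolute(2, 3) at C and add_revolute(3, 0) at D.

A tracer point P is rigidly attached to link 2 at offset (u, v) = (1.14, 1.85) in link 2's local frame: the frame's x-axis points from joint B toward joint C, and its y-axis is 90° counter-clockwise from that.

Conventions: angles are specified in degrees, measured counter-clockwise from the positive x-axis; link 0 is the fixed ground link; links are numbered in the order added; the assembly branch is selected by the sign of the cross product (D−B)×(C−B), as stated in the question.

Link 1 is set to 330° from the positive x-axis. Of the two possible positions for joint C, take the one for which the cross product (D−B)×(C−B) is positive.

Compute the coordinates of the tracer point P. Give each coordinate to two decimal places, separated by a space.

A=(0,0), D=(6.00,0)
B = A + 3.00·(cos330°, sin330°) = (2.5981, -1.5000)
|BD| = 3.7179
circle(B,8.00) ∩ circle(D,7.00): a=3.8762, h=6.9982
  candidates: C₊=(3.3214,6.4672) cross=26.019; C₋=(8.9682,-6.3395) cross=-26.019
  branch + wants cross > 0 → take C=(3.3214,6.4672) (cross=26.019)
ex = (C−B)/|BC| = (0.0904,0.9959); ey = (-0.9959,0.0904)
P = B + 1.14·ex + 1.85·ey = (0.8587,-0.1974)

0.86 -0.20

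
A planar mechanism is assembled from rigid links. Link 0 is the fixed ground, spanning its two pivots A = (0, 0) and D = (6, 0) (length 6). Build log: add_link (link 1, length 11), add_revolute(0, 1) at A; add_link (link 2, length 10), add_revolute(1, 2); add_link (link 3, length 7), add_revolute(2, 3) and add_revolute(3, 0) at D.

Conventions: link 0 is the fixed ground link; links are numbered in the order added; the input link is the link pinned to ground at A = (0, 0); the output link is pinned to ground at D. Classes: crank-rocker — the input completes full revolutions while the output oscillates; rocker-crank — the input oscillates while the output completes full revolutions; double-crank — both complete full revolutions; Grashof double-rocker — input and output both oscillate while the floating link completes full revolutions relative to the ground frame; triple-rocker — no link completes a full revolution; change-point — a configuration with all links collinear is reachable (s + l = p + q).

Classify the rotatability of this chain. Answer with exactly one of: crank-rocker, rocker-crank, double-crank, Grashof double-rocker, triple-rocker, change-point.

lengths: ground=6, input=11, coupler=10, output=7
sorted: s=6 (shortest), l=11 (longest), p+q=17
s + l = 17 vs p + q = 17
s + l = p + q → change-point (collinear configuration reachable)

change-point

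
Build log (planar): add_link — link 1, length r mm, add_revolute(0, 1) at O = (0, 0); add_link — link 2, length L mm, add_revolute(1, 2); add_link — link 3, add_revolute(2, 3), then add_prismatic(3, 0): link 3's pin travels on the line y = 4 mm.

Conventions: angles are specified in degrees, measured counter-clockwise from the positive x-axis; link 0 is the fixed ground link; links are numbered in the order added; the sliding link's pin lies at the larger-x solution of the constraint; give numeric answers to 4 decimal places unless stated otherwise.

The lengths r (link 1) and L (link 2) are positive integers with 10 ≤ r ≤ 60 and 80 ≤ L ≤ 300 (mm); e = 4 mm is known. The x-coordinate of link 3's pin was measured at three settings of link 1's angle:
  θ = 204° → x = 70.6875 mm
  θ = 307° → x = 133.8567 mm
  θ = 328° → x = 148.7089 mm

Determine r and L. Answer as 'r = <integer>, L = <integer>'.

constraint per measurement: (x − r cos θ)² + (r sin θ − e)² = L²
subtracting the θ₁ and θ₂ equations cancels the r² and L² terms:
r = (x₁² − x₂²) / (2[(x₁cos θ₁ + e sin θ₁) − (x₂cos θ₂ + e sin θ₂)]) = 45.0000 → r = 45
L² = (x₁ − r cos θ₁)² + (r sin θ₁ − e)² = 12996.0099 → L = 114.0000 → L = 114
check at θ₃=328°: x = 148.7089 (printed 148.7089) ✓

r = 45, L = 114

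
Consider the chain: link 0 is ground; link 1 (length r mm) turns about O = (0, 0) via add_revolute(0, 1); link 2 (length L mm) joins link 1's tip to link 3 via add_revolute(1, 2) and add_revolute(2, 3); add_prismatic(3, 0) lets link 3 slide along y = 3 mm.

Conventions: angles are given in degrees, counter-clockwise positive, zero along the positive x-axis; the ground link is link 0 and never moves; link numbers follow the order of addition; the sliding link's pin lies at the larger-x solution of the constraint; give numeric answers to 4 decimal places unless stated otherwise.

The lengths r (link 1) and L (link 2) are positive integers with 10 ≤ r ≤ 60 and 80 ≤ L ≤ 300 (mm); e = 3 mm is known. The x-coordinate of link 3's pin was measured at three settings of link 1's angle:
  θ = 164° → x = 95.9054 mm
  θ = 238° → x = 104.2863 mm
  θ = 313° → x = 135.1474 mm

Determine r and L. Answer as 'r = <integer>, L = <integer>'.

constraint per measurement: (x − r cos θ)² + (r sin θ − e)² = L²
subtracting the θ₁ and θ₂ equations cancels the r² and L² terms:
r = (x₁² − x₂²) / (2[(x₁cos θ₁ + e sin θ₁) − (x₂cos θ₂ + e sin θ₂)]) = 24.9999 → r = 25
L² = (x₁ − r cos θ₁)² + (r sin θ₁ − e)² = 14400.0095 → L = 120.0000 → L = 120
check at θ₃=313°: x = 135.1474 (printed 135.1474) ✓

r = 25, L = 120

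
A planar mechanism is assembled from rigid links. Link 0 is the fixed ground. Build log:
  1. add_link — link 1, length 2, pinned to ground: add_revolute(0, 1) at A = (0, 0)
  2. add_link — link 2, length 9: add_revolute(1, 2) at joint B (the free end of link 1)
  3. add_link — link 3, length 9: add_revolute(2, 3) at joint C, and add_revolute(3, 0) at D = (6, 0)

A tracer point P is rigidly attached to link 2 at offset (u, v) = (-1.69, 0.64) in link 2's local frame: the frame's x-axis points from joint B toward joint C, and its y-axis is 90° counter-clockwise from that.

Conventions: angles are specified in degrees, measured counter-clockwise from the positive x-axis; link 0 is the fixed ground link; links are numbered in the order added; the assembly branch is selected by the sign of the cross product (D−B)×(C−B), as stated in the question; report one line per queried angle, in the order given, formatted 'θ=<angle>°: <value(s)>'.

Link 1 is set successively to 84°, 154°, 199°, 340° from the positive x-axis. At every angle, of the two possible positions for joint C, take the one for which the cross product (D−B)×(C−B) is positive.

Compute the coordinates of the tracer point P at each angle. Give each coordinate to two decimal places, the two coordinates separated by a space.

A=(0,0), D=(6.00,0)
θ=84°: B = A + 2.00·(cos84°, sin84°) = (0.2091, 1.9890)
θ=84°: |BD| = 6.1230
θ=84°: circle(B,9.00) ∩ circle(D,9.00): a=3.0615, h=8.4633
θ=84°:   candidates: C₊=(5.8538,8.9988) cross=51.821; C₋=(0.3553,-7.0098) cross=-51.821
θ=84°:   branch + wants cross > 0 → take C=(5.8538,8.9988) (cross=51.821)
θ=84°: ex = (C−B)/|BC| = (0.6272,0.7789); ey = (-0.7789,0.6272)
θ=84°: P = B + -1.69·ex + 0.64·ey = (-1.3494,1.0742)
θ=154°: B = A + 2.00·(cos154°, sin154°) = (-1.7976, 0.8767)
θ=154°: |BD| = 7.8467
θ=154°: circle(B,9.00) ∩ circle(D,9.00): a=3.9234, h=8.0998
θ=154°:   candidates: C₊=(3.0062,8.4875) cross=63.557; C₋=(1.1962,-7.6107) cross=-63.557
θ=154°:   branch + wants cross > 0 → take C=(3.0062,8.4875) (cross=63.557)
θ=154°: ex = (C−B)/|BC| = (0.5338,0.8456); ey = (-0.8456,0.5338)
θ=154°: P = B + -1.69·ex + 0.64·ey = (-3.2408,-0.2108)
θ=199°: B = A + 2.00·(cos199°, sin199°) = (-1.8910, -0.6511)
θ=199°: |BD| = 7.9179
θ=199°: circle(B,9.00) ∩ circle(D,9.00): a=3.9589, h=8.0825
θ=199°:   candidates: C₊=(1.3898,7.7296) cross=63.996; C₋=(2.7192,-8.3807) cross=-63.996
θ=199°:   branch + wants cross > 0 → take C=(1.3898,7.7296) (cross=63.996)
θ=199°: ex = (C−B)/|BC| = (0.3645,0.9312); ey = (-0.9312,0.3645)
θ=199°: P = B + -1.69·ex + 0.64·ey = (-3.1031,-1.9915)
θ=340°: B = A + 2.00·(cos340°, sin340°) = (1.8794, -0.6840)
θ=340°: |BD| = 4.1770
θ=340°: circle(B,9.00) ∩ circle(D,9.00): a=2.0885, h=8.7543
θ=340°:   candidates: C₊=(2.5061,8.2941) cross=36.567; C₋=(5.3733,-8.9782) cross=-36.567
θ=340°:   branch + wants cross > 0 → take C=(2.5061,8.2941) (cross=36.567)
θ=340°: ex = (C−B)/|BC| = (0.0696,0.9976); ey = (-0.9976,0.0696)
θ=340°: P = B + -1.69·ex + 0.64·ey = (1.1233,-2.3254)

θ=84°: -1.35 1.07
θ=154°: -3.24 -0.21
θ=199°: -3.10 -1.99
θ=340°: 1.12 -2.33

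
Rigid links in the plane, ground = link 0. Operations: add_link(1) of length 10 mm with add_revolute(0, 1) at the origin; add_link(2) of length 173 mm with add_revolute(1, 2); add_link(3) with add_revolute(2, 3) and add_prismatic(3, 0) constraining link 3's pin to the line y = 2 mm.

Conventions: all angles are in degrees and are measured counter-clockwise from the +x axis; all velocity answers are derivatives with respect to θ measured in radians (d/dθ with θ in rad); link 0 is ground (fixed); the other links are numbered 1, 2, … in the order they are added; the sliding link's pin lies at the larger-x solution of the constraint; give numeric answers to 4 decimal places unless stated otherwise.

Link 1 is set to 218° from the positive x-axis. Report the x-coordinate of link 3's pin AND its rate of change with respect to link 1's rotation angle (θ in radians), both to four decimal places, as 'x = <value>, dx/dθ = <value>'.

geometry: r = 10 mm, L = 173 mm, e = 2 mm
crank pin P = (r cos θ, r sin θ) = (-7.880108, -6.156615)
h = r sin θ − e = -6.156615 − 2 = -8.156615
x = r cos θ + √(L² − h²) = -7.880108 + 172.807609 = 164.927501
dx/dθ = −r sin θ − h·r cos θ/√(L² − h²) (θ in radians; h = -8.156615) = 5.784669

x = 164.9275, dx/dθ = 5.7847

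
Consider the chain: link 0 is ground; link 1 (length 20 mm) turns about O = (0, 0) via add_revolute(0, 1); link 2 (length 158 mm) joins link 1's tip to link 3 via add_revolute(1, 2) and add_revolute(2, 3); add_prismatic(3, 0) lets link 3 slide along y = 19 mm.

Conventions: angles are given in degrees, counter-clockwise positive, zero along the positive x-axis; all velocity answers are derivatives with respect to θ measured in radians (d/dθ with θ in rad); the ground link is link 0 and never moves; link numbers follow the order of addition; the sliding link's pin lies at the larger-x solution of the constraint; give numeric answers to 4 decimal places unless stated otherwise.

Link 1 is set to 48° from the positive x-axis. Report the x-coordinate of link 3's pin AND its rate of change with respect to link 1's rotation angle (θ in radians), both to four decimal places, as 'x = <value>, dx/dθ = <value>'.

geometry: r = 20 mm, L = 158 mm, e = 19 mm
crank pin P = (r cos θ, r sin θ) = (13.382612, 14.862897)
h = r sin θ − e = 14.862897 − 19 = -4.137103
x = r cos θ + √(L² − h²) = 13.382612 + 157.945827 = 171.328439
dx/dθ = −r sin θ − h·r cos θ/√(L² − h²) (θ in radians; h = -4.137103) = -14.512363

x = 171.3284, dx/dθ = -14.5124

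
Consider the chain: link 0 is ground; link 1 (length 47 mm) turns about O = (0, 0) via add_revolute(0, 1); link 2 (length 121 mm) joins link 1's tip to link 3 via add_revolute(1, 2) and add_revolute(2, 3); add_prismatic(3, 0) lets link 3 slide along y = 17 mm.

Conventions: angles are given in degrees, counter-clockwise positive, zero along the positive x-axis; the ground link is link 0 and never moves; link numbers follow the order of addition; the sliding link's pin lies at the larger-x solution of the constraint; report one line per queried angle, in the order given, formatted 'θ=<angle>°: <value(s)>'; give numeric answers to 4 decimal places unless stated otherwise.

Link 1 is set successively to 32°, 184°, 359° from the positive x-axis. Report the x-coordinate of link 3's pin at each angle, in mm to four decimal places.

geometry: r = 47 mm, L = 121 mm, e = 17 mm
θ=32°: crank pin P = (r cos θ, r sin θ) = (39.858261, 24.906205)
θ=32°: h = r sin θ − e = 24.906205 − 17 = 7.906205
θ=32°: x = r cos θ + √(L² − h²) = 39.858261 + 120.741426 = 160.599686
θ=184°: crank pin P = (r cos θ, r sin θ) = (-46.885510, -3.278554)
θ=184°: h = r sin θ − e = -3.278554 − 17 = -20.278554
θ=184°: x = r cos θ + √(L² − h²) = -46.885510 + 119.288643 = 72.403132
θ=359°: crank pin P = (r cos θ, r sin θ) = (46.992842, -0.820263)
θ=359°: h = r sin θ − e = -0.820263 − 17 = -17.820263
θ=359°: x = r cos θ + √(L² − h²) = 46.992842 + 119.680567 = 166.673409

θ=32°: 160.5997
θ=184°: 72.4031
θ=359°: 166.6734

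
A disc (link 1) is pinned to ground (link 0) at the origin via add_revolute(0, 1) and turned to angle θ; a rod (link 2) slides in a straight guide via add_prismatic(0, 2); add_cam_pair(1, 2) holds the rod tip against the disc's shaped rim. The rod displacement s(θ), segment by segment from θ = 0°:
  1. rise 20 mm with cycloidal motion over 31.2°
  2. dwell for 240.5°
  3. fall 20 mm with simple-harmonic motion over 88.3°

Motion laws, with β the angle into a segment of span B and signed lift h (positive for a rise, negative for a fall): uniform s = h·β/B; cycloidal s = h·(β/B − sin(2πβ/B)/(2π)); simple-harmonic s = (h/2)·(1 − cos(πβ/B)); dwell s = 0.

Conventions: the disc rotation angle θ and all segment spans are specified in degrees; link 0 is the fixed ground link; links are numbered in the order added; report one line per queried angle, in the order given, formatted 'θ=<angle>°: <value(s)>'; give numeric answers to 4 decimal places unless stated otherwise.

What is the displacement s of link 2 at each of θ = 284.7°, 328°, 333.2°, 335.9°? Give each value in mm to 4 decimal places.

segment 1 (0° to 31.2°, cycloidal, h = 20) is passed completely: s = 0.0000 + (20) = 20.0000
segment 2 (31.2° to 271.7°, dwell): s unchanged at 20.0000
θ = 284.7° falls in segment 3 (271.7° to 360°, simple-harmonic, h = -20): β = 284.7 − 271.7 = 13°, B = 88.3°; Δs = -20/2·(1 − cos(π·0.1472)) = -1.0507; s = 20.0000 − 1.0507 = 18.9493
θ = 328° falls in segment 3 (271.7° to 360°, simple-harmonic, h = -20): β = 328 − 271.7 = 56.3°, B = 88.3°; Δs = -20/2·(1 − cos(π·0.6376)) = -14.1894; s = 20.0000 − 14.1894 = 5.8106
θ = 333.2° falls in segment 3 (271.7° to 360°, simple-harmonic, h = -20): β = 333.2 − 271.7 = 61.5°, B = 88.3°; Δs = -20/2·(1 − cos(π·0.6965)) = -15.7883; s = 20.0000 − 15.7883 = 4.2117
θ = 335.9° falls in segment 3 (271.7° to 360°, simple-harmonic, h = -20): β = 335.9 − 271.7 = 64.2°, B = 88.3°; Δs = -20/2·(1 − cos(π·0.7271)) = -16.5437; s = 20.0000 − 16.5437 = 3.4563

θ=284.7°: 18.9493
θ=328°: 5.8106
θ=333.2°: 4.2117
θ=335.9°: 3.4563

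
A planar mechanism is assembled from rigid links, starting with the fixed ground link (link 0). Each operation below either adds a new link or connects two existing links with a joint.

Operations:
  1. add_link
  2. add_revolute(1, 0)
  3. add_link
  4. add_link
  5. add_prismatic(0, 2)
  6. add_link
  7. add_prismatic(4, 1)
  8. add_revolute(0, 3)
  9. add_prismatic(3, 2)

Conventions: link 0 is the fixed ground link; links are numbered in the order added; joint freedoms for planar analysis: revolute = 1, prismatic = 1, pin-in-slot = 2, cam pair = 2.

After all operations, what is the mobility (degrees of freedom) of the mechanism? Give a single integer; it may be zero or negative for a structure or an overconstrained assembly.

ground; <1,0,0>
#1 <2,0,0>
R:1↔0 J1 <2,1,0>
#2 <3,1,0>
#3 <4,1,0>
P:0↔2 J1 <4,2,0>
#4 <5,2,0>
P:4↔1 J1 <5,3,0>
R:0↔3 J1 <5,4,0>
P:3↔2 J1 <5,5,0>
3×4 − 2×5 − 1×0 = 2

M = 2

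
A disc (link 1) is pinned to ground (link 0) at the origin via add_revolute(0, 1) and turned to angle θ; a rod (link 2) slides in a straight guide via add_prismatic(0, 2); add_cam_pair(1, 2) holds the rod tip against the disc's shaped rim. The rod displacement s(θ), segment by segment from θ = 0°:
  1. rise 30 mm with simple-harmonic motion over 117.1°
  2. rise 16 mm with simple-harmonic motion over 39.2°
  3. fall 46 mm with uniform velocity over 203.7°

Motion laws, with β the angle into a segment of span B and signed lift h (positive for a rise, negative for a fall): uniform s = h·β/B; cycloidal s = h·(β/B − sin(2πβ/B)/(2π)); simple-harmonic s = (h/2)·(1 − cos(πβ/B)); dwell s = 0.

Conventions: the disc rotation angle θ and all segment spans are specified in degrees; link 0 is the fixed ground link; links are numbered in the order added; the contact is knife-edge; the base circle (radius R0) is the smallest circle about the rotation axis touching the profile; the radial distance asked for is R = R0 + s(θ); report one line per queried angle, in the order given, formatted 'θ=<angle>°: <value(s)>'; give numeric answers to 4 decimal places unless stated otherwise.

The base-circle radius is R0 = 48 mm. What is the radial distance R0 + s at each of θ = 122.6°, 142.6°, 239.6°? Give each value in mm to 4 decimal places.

segment 1 (0° to 117.1°, simple-harmonic, h = 30) is passed completely: s = 0.0000 + (30) = 30.0000
θ = 122.6° falls in segment 2 (117.1° to 156.3°, simple-harmonic, h = 16): β = 122.6 − 117.1 = 5.5°, B = 39.2°; Δs = 16/2·(1 − cos(π·0.1403)) = 0.7647; s = 30.0000 + 0.7647 = 30.7647
θ = 142.6° falls in segment 2 (117.1° to 156.3°, simple-harmonic, h = 16): β = 142.6 − 117.1 = 25.5°, B = 39.2°; Δs = 16/2·(1 − cos(π·0.6505)) = 11.6433; s = 30.0000 + 11.6433 = 41.6433
segment 2 (117.1° to 156.3°, simple-harmonic, h = 16) is passed completely: s = 30.0000 + (16) = 46.0000
θ = 239.6° falls in segment 3 (156.3° to 360°, uniform, h = -46): β = 239.6 − 156.3 = 83.3°, B = 203.7°; Δs = -46·83.3/203.7 = -18.8110; s = 46.0000 − 18.8110 = 27.1890
θ=122.6°: R = R0 + s = 48 + 30.7647 = 78.7647
θ=142.6°: R = R0 + s = 48 + 41.6433 = 89.6433
θ=239.6°: R = R0 + s = 48 + 27.1890 = 75.1890

θ=122.6°: 78.7647
θ=142.6°: 89.6433
θ=239.6°: 75.1890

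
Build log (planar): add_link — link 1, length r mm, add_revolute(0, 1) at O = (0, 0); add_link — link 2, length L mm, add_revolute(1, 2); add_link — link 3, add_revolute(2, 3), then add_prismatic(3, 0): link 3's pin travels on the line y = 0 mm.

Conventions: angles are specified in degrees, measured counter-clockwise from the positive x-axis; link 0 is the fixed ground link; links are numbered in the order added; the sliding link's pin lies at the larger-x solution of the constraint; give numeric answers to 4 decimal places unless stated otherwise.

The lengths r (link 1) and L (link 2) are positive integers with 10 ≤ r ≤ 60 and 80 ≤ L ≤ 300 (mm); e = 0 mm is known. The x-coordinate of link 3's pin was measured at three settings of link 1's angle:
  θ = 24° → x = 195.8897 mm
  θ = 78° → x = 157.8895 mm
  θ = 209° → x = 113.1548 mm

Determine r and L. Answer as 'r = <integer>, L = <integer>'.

constraint per measurement: (x − r cos θ)² + (r sin θ − e)² = L²
subtracting the θ₁ and θ₂ equations cancels the r² and L² terms:
r = (x₁² − x₂²) / (2[(x₁cos θ₁ + e sin θ₁) − (x₂cos θ₂ + e sin θ₂)]) = 46.0000 → r = 46
L² = (x₁ − r cos θ₁)² + (r sin θ₁ − e)² = 24024.9932 → L = 155.0000 → L = 155
check at θ₃=209°: x = 113.1548 (printed 113.1548) ✓

r = 46, L = 155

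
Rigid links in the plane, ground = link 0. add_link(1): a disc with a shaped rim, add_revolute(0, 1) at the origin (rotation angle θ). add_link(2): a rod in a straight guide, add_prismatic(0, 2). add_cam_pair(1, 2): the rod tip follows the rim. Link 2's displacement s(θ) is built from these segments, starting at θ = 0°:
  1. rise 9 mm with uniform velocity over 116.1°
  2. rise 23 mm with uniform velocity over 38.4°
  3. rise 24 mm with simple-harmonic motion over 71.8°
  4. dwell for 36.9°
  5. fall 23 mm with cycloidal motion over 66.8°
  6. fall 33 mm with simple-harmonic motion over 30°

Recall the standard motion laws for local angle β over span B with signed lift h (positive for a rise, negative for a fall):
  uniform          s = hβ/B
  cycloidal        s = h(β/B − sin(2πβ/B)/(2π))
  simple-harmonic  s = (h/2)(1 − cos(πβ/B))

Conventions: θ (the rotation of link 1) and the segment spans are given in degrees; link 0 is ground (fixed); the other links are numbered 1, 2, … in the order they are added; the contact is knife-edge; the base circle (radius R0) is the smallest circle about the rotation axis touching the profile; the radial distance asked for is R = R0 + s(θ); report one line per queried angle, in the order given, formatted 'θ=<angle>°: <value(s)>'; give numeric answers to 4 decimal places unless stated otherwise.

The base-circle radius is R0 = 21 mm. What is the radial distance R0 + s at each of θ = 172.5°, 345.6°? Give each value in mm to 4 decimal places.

segment 1 (0° to 116.1°, uniform, h = 9) is passed completely: s = 0.0000 + (9) = 9.0000
segment 2 (116.1° to 154.5°, uniform, h = 23) is passed completely: s = 9.0000 + (23) = 32.0000
θ = 172.5° falls in segment 3 (154.5° to 226.3°, simple-harmonic, h = 24): β = 172.5 − 154.5 = 18°, B = 71.8°; Δs = 24/2·(1 − cos(π·0.2507)) = 3.5333; s = 32.0000 + 3.5333 = 35.5333
segment 3 (154.5° to 226.3°, simple-harmonic, h = 24) is passed completely: s = 32.0000 + (24) = 56.0000
segment 4 (226.3° to 263.2°, dwell): s unchanged at 56.0000
segment 5 (263.2° to 330°, cycloidal, h = -23) is passed completely: s = 56.0000 + (-23) = 33.0000
θ = 345.6° falls in segment 6 (330° to 360°, simple-harmonic, h = -33): β = 345.6 − 330 = 15.6°, B = 30°; Δs = -33/2·(1 − cos(π·0.5200)) = -17.5360; s = 33.0000 − 17.5360 = 15.4640
θ=172.5°: R = R0 + s = 21 + 35.5333 = 56.5333
θ=345.6°: R = R0 + s = 21 + 15.4640 = 36.4640

θ=172.5°: 56.5333
θ=345.6°: 36.4640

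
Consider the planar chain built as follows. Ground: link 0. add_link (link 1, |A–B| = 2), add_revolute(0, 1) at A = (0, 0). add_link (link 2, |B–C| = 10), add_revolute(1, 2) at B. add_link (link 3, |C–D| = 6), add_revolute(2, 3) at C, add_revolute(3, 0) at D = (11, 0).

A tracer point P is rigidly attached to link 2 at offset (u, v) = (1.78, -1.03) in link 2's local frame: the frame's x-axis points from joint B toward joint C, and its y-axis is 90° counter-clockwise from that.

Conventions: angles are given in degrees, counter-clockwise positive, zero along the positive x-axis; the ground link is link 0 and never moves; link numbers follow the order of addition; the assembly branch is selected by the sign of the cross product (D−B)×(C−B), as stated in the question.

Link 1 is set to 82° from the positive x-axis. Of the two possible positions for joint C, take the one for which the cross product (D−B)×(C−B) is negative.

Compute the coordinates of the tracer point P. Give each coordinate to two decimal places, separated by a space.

A=(0,0), D=(11.00,0)
B = A + 2.00·(cos82°, sin82°) = (0.2783, 1.9805)
|BD| = 10.9030
circle(B,10.00) ∩ circle(D,6.00): a=8.3865, h=5.4467
  candidates: C₊=(9.5147,5.8133) cross=59.386; C₋=(7.5359,-4.8990) cross=-59.386
  branch - wants cross < 0 → take C=(7.5359,-4.8990) (cross=-59.386)
ex = (C−B)/|BC| = (0.7258,-0.6880); ey = (0.6880,0.7258)
P = B + 1.78·ex + -1.03·ey = (0.8616,0.0085)

0.86 0.01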